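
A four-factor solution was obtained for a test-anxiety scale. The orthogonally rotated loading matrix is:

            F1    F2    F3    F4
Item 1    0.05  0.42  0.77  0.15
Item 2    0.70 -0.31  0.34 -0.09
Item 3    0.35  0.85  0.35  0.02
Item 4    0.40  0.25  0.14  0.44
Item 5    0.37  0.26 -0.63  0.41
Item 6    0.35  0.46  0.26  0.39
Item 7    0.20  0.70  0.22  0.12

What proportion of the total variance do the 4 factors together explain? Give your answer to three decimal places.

0.689

SS loadings by factor: 1.0744, 1.8267, 1.3635, 0.5592; total = 4.8238.
Total variance with 7 standardized items is 7, so the solution explains 4.8238/7 = 0.6891.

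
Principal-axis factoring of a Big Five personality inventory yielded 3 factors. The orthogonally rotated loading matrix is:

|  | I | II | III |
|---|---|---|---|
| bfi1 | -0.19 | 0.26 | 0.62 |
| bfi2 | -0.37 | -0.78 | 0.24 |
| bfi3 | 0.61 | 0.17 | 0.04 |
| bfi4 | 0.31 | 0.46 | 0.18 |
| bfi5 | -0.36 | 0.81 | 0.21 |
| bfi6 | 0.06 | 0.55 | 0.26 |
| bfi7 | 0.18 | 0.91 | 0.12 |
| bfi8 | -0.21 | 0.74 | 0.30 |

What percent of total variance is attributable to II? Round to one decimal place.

40.6%

SS loadings for II = 0.26² + (-0.78)² + 0.17² + 0.46² + 0.81² + 0.55² + 0.91² + 0.74² = 3.2508
With 8 standardized items, total variance = 8. Proportion = 3.2508/8 = 0.4064 → 40.64%.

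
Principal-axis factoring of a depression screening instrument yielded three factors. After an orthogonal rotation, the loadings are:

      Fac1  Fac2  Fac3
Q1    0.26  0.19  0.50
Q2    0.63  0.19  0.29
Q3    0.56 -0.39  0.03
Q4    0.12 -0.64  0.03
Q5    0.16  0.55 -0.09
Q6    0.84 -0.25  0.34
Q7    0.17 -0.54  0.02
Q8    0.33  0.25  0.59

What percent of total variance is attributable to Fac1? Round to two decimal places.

SS loadings for Fac1 = 0.26² + 0.63² + 0.56² + 0.12² + 0.16² + 0.84² + 0.17² + 0.33² = 1.6615
With 8 standardized items, total variance = 8. Proportion = 1.6615/8 = 0.2077 → 20.77%.

20.77%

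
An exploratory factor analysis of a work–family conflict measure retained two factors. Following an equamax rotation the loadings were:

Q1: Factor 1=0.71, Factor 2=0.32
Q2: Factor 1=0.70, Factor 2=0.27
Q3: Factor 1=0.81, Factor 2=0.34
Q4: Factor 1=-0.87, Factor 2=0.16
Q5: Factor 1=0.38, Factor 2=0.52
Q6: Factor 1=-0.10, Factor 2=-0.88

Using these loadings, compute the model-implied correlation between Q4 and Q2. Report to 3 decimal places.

r̂ = Σ λ_i·λ_j across factors = (-0.87)(0.70) + (0.16)(0.27)
  = -0.6090 +0.0432 = -0.5658

-0.566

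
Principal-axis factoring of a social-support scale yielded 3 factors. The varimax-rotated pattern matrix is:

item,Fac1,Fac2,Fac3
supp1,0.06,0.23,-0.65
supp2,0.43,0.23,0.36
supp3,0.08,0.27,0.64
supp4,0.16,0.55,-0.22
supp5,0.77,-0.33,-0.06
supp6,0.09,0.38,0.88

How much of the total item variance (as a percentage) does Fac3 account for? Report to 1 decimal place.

29.8%

SS loadings for Fac3 = (-0.65)² + 0.36² + 0.64² + (-0.22)² + (-0.06)² + 0.88² = 1.7881
With 6 standardized items, total variance = 6. Proportion = 1.7881/6 = 0.2980 → 29.80%.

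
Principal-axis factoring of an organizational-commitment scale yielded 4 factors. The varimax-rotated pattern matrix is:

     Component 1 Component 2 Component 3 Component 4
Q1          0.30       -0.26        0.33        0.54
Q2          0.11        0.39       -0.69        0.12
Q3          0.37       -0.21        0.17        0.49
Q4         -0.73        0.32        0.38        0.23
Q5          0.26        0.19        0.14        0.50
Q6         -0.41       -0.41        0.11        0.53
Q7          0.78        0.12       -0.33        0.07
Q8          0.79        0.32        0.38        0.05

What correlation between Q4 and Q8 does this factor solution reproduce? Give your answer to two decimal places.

r̂ = Σ λ_i·λ_j across factors = (-0.73)(0.79) + (0.32)(0.32) + (0.38)(0.38) + (0.23)(0.05)
  = -0.5767 +0.1024 +0.1444 +0.0115 = -0.3184

-0.32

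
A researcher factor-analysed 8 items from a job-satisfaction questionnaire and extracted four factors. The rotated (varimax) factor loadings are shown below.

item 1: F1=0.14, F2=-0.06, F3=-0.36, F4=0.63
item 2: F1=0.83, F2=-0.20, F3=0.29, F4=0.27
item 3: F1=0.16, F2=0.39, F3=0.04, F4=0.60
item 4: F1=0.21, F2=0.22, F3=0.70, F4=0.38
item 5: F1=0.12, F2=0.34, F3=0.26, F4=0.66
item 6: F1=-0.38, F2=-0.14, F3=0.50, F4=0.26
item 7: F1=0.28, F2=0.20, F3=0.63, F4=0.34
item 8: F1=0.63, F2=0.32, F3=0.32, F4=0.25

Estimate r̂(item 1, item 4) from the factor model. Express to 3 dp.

r̂ = Σ λ_i·λ_j across factors = (0.14)(0.21) + (-0.06)(0.22) + (-0.36)(0.70) + (0.63)(0.38)
  = +0.0294 -0.0132 -0.2520 +0.2394 = 0.0036

0.004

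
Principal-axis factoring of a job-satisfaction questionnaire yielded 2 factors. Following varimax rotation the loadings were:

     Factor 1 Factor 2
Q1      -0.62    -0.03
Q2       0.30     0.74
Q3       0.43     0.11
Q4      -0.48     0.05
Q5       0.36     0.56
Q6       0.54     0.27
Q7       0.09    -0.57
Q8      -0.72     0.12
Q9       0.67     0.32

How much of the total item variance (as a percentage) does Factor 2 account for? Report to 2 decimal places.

15.46%

SS loadings for Factor 2 = (-0.03)² + 0.74² + 0.11² + 0.05² + 0.56² + 0.27² + (-0.57)² + 0.12² + 0.32² = 1.3913
With 9 standardized items, total variance = 9. Proportion = 1.3913/9 = 0.1546 → 15.46%.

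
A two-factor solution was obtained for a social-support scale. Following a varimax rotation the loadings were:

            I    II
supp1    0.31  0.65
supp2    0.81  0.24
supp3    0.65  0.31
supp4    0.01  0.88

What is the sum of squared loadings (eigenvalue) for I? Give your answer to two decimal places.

SS loadings for I = 0.31² + 0.81² + 0.65² + 0.01² = 0.0961 + 0.6561 + 0.4225 + 0.0001 = 1.1748

1.17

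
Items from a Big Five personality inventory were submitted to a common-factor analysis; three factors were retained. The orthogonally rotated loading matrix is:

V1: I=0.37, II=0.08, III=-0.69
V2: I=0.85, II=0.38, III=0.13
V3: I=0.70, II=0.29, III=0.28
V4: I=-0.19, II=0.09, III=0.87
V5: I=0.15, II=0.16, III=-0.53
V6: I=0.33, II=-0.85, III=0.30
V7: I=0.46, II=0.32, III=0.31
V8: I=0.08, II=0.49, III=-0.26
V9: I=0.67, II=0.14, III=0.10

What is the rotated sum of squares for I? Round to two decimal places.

SS loadings for I = 0.37² + 0.85² + 0.70² + (-0.19)² + 0.15² + 0.33² + 0.46² + 0.08² + 0.67² = 0.1369 + 0.7225 + 0.4900 + 0.0361 + 0.0225 + 0.1089 + 0.2116 + 0.0064 + 0.4489 = 2.1838

2.18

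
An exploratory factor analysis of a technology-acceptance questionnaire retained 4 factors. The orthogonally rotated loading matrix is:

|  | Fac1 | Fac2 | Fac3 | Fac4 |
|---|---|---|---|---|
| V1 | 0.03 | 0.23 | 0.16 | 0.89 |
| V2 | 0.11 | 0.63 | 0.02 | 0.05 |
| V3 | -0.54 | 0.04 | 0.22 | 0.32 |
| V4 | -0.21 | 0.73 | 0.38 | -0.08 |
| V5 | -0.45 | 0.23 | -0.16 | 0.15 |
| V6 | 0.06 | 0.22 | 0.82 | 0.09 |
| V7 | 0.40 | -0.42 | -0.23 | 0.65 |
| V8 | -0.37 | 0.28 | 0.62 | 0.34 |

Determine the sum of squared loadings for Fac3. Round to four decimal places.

1.3541

SS loadings for Fac3 = 0.16² + 0.02² + 0.22² + 0.38² + (-0.16)² + 0.82² + (-0.23)² + 0.62² = 0.0256 + 0.0004 + 0.0484 + 0.1444 + 0.0256 + 0.6724 + 0.0529 + 0.3844 = 1.3541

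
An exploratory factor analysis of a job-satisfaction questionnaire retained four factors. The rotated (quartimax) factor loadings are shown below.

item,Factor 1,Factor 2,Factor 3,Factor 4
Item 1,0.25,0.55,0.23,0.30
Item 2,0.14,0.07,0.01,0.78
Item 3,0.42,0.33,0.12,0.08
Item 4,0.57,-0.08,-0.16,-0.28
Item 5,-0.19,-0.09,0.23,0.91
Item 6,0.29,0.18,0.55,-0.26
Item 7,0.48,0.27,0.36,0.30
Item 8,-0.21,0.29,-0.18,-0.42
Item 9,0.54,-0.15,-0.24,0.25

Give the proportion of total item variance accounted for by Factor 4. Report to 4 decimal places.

SS loadings for Factor 4 = 0.30² + 0.78² + 0.08² + (-0.28)² + 0.91² + (-0.26)² + 0.30² + (-0.42)² + 0.25² = 2.0078
Proportion of variance = 2.0078 / 9 = 0.2231.

0.2231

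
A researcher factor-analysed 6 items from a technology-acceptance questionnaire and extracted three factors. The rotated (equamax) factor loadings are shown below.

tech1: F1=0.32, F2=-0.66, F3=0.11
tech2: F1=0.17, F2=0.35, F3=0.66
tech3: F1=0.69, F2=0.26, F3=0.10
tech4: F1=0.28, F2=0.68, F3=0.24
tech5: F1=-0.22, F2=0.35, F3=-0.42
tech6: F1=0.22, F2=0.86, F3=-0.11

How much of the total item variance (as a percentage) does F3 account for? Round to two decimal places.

SS loadings for F3 = 0.11² + 0.66² + 0.10² + 0.24² + (-0.42)² + (-0.11)² = 0.7038
With 6 standardized items, total variance = 6. Proportion = 0.7038/6 = 0.1173 → 11.73%.

11.73%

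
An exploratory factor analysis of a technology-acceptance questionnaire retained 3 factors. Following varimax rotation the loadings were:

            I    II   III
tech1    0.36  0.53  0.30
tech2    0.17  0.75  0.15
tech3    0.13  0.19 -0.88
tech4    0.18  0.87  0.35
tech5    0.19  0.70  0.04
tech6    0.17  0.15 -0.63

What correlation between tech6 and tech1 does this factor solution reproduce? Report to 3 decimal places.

-0.048

r̂ = Σ λ_i·λ_j across factors = (0.17)(0.36) + (0.15)(0.53) + (-0.63)(0.30)
  = +0.0612 +0.0795 -0.1890 = -0.0483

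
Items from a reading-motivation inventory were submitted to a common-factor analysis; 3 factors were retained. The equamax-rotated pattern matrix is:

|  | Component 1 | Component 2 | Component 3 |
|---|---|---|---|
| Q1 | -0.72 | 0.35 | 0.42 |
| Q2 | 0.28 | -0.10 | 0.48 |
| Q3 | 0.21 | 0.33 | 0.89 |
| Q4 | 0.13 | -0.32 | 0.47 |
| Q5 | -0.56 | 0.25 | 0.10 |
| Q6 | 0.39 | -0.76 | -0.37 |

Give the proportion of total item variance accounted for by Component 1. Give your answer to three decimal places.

SS loadings for Component 1 = (-0.72)² + 0.28² + 0.21² + 0.13² + (-0.56)² + 0.39² = 1.1235
Proportion of variance = 1.1235 / 6 = 0.1872.

0.187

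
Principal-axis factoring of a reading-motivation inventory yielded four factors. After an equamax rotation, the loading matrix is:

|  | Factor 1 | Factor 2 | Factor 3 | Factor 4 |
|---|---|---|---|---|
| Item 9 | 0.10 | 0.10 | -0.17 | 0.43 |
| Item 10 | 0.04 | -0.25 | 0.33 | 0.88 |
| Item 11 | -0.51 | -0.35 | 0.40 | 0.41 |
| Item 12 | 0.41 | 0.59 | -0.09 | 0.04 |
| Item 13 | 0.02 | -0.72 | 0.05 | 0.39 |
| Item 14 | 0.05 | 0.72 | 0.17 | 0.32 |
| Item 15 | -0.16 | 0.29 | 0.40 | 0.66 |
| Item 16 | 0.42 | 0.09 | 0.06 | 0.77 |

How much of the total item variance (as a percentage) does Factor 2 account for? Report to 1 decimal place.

20.9%

SS loadings for Factor 2 = 0.10² + (-0.25)² + (-0.35)² + 0.59² + (-0.72)² + 0.72² + 0.29² + 0.09² = 1.6721
With 8 standardized items, total variance = 8. Proportion = 1.6721/8 = 0.2090 → 20.90%.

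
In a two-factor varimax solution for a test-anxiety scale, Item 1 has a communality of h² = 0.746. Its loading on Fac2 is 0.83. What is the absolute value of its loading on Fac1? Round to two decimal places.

0.24

Under orthogonal rotation h² = Σλ², so λ_Fac1² = h² − (0.6889) = 0.746 − 0.6889 = 0.0571.
|λ| = √0.0571 = 0.2390.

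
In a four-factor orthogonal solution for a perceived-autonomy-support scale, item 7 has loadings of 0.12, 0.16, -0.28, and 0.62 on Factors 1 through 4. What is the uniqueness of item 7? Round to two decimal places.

0.50

h² = 0.12² + 0.16² + (-0.28)² + 0.62² = 0.0144 + 0.0256 + 0.0784 + 0.3844 = 0.5028
Uniqueness u² = 1 − h² = 1 − 0.5028 = 0.4972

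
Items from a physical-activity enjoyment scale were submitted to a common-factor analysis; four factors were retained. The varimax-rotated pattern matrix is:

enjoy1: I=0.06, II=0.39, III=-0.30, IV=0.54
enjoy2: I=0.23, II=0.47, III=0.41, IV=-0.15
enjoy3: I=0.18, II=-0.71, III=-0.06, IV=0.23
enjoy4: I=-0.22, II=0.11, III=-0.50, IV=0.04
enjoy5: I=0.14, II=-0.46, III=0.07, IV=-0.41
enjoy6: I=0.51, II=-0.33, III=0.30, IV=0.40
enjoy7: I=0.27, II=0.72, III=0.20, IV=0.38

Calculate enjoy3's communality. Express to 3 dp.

0.593

h² = 0.18² + (-0.71)² + (-0.06)² + 0.23² = 0.0324 + 0.5041 + 0.0036 + 0.0529 = 0.5930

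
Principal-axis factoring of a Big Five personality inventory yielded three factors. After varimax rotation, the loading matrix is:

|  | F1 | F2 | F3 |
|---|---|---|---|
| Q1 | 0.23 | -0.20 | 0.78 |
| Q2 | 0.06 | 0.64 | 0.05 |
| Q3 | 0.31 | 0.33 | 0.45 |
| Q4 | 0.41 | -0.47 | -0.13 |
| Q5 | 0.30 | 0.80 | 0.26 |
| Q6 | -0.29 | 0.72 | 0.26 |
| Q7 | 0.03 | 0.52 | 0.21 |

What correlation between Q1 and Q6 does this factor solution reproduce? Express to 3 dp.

r̂ = Σ λ_i·λ_j across factors = (0.23)(-0.29) + (-0.20)(0.72) + (0.78)(0.26)
  = -0.0667 -0.1440 +0.2028 = -0.0079

-0.008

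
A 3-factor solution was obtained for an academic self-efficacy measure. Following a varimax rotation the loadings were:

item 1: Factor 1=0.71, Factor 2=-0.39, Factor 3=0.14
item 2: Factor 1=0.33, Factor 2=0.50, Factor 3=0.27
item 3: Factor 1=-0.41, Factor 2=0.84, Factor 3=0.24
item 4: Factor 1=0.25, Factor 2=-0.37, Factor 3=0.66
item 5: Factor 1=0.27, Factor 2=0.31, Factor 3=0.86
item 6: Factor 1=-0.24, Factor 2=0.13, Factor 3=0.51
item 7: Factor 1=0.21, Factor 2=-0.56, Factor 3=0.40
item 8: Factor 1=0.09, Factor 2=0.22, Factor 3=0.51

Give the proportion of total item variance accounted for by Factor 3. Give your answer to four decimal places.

0.2507

SS loadings for Factor 3 = 0.14² + 0.27² + 0.24² + 0.66² + 0.86² + 0.51² + 0.40² + 0.51² = 2.0055
Proportion of variance = 2.0055 / 8 = 0.2507.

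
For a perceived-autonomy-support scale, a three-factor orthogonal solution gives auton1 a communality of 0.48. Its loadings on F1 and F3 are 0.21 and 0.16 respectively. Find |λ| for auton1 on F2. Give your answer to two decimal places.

0.64

Under orthogonal rotation h² = Σλ², so λ_F2² = h² − (0.0697) = 0.48 − 0.0697 = 0.4103.
|λ| = √0.4103 = 0.6405.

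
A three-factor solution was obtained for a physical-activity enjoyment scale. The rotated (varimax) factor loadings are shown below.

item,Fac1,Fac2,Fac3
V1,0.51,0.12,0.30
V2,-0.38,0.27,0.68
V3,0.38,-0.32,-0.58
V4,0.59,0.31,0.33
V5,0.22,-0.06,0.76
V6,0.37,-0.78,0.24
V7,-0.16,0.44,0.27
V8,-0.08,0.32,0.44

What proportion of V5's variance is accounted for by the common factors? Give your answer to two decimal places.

0.63

h² = 0.22² + (-0.06)² + 0.76² = 0.0484 + 0.0036 + 0.5776 = 0.6296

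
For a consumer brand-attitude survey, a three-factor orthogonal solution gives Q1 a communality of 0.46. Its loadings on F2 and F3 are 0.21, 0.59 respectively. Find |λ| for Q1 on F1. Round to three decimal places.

Under orthogonal rotation h² = Σλ², so λ_F1² = h² − (0.3922) = 0.46 − 0.3922 = 0.0678.
|λ| = √0.0678 = 0.2604.

0.260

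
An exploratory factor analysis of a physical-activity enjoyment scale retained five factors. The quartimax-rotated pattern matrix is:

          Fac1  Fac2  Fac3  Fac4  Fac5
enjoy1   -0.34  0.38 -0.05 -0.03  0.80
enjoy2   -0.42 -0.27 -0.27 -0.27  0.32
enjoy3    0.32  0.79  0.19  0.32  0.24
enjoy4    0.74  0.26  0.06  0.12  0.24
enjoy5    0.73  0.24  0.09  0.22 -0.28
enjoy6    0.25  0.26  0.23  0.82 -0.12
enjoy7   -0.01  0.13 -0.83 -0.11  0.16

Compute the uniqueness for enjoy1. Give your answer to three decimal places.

h² = (-0.34)² + 0.38² + (-0.05)² + (-0.03)² + 0.80² = 0.1156 + 0.1444 + 0.0025 + 0.0009 + 0.6400 = 0.9034
Uniqueness u² = 1 − h² = 1 − 0.9034 = 0.0966

0.097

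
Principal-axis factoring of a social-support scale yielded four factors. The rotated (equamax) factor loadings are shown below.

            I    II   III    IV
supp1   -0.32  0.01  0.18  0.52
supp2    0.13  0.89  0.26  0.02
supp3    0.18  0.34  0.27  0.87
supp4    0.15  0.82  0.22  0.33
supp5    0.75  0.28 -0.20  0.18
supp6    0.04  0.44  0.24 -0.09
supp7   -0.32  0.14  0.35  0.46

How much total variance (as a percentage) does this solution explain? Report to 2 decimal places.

64.89%

Communalities: 0.4053, 0.8770, 0.9778, 0.8522, 0.7133, 0.2609, 0.4561; Σh² = 4.5426.
Total variance with 7 standardized items is 7, so the solution explains 4.5426/7 = 0.6489 = 64.89%.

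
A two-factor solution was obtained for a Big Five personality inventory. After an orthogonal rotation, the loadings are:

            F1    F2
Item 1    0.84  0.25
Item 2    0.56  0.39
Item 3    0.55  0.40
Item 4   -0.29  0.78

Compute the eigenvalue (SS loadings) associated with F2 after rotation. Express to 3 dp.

0.983

SS loadings for F2 = 0.25² + 0.39² + 0.40² + 0.78² = 0.0625 + 0.1521 + 0.1600 + 0.6084 = 0.9830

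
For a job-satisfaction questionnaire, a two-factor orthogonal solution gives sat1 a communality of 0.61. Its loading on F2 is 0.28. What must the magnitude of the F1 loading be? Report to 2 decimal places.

Under orthogonal rotation h² = Σλ², so λ_F1² = h² − (0.0784) = 0.61 − 0.0784 = 0.5316.
|λ| = √0.5316 = 0.7291.

0.73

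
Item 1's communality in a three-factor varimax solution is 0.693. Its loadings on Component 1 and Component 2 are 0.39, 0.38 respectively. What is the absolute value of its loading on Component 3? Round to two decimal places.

0.63

Under orthogonal rotation h² = Σλ², so λ_Component 3² = h² − (0.2965) = 0.693 − 0.2965 = 0.3965.
|λ| = √0.3965 = 0.6297.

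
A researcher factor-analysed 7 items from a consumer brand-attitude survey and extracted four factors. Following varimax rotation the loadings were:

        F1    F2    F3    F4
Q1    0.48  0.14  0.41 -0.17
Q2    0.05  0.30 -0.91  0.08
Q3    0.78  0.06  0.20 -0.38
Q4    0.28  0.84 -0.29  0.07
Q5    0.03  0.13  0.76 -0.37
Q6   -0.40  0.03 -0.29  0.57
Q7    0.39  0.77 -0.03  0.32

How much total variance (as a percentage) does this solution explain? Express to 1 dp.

74.2%

Communalities: 0.4470, 0.9270, 0.7964, 0.8730, 0.7323, 0.5699, 0.8483; Σh² = 5.1939.
Total variance with 7 standardized items is 7, so the solution explains 5.1939/7 = 0.7420 = 74.20%.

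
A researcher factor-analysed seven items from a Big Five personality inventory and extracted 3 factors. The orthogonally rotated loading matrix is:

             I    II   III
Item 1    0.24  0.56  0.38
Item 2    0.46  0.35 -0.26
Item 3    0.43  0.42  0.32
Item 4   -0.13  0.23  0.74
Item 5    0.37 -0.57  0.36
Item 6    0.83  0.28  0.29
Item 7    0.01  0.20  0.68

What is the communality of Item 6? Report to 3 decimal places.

h² = 0.83² + 0.28² + 0.29² = 0.6889 + 0.0784 + 0.0841 = 0.8514

0.851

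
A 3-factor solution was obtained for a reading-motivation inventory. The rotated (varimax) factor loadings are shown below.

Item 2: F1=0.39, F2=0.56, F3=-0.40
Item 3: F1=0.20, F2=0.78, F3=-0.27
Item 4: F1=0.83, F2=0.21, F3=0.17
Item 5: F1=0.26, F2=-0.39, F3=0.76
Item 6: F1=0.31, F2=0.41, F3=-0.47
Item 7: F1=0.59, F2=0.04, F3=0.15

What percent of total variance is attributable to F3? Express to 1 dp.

18.0%

SS loadings for F3 = (-0.40)² + (-0.27)² + 0.17² + 0.76² + (-0.47)² + 0.15² = 1.0828
With 6 standardized items, total variance = 6. Proportion = 1.0828/6 = 0.1805 → 18.05%.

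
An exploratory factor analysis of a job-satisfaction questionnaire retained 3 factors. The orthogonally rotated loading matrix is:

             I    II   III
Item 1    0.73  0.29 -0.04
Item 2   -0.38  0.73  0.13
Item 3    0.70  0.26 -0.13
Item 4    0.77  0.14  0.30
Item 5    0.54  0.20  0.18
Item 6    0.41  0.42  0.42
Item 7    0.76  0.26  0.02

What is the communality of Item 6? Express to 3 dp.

h² = 0.41² + 0.42² + 0.42² = 0.1681 + 0.1764 + 0.1764 = 0.5209

0.521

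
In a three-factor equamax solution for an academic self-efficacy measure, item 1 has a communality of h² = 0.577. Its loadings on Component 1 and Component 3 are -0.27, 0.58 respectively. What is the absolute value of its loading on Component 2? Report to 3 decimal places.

0.410

Under orthogonal rotation h² = Σλ², so λ_Component 2² = h² − (0.4093) = 0.577 − 0.4093 = 0.1677.
|λ| = √0.1677 = 0.4095.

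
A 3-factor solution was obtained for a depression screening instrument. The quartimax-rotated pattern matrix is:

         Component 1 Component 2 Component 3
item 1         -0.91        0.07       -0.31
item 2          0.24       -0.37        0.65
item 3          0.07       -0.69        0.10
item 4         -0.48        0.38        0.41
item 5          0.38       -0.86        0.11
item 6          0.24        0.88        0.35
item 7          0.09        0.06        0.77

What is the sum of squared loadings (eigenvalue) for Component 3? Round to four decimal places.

1.4242

SS loadings for Component 3 = (-0.31)² + 0.65² + 0.10² + 0.41² + 0.11² + 0.35² + 0.77² = 0.0961 + 0.4225 + 0.0100 + 0.1681 + 0.0121 + 0.1225 + 0.5929 = 1.4242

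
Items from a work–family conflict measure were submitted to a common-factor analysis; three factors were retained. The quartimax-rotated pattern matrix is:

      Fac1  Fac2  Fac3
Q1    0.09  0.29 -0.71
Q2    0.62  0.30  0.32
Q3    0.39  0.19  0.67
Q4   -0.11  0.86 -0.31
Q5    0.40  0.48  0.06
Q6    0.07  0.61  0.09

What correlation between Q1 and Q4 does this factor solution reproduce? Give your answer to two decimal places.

r̂ = Σ λ_i·λ_j across factors = (0.09)(-0.11) + (0.29)(0.86) + (-0.71)(-0.31)
  = -0.0099 +0.2494 +0.2201 = 0.4596

0.46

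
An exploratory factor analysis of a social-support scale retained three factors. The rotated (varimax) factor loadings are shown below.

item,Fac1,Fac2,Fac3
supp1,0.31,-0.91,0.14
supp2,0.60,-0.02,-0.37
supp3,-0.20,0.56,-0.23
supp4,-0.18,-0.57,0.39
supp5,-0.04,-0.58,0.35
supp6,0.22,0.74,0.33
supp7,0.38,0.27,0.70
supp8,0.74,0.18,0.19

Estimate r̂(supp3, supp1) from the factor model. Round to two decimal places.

-0.60

r̂ = Σ λ_i·λ_j across factors = (-0.20)(0.31) + (0.56)(-0.91) + (-0.23)(0.14)
  = -0.0620 -0.5096 -0.0322 = -0.6038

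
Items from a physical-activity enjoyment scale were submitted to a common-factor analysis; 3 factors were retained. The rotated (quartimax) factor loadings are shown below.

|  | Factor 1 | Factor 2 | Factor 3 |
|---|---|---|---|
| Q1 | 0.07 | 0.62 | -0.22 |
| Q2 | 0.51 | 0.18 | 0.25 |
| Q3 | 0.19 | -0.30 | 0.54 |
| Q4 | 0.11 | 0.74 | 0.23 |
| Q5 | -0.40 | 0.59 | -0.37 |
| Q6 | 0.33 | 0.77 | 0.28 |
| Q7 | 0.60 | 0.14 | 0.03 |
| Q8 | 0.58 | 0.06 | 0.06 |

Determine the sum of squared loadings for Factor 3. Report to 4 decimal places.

0.6752

SS loadings for Factor 3 = (-0.22)² + 0.25² + 0.54² + 0.23² + (-0.37)² + 0.28² + 0.03² + 0.06² = 0.0484 + 0.0625 + 0.2916 + 0.0529 + 0.1369 + 0.0784 + 0.0009 + 0.0036 = 0.6752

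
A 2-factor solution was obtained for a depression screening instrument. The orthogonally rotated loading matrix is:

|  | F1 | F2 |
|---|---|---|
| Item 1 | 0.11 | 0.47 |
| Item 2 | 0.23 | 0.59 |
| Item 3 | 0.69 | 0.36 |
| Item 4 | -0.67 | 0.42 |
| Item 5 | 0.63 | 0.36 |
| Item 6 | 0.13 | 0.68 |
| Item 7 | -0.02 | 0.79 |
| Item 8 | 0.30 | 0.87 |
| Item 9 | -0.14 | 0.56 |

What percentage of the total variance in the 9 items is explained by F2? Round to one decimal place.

SS loadings for F2 = 0.47² + 0.59² + 0.36² + 0.42² + 0.36² + 0.68² + 0.79² + 0.87² + 0.56² = 3.1616
With 9 standardized items, total variance = 9. Proportion = 3.1616/9 = 0.3513 → 35.13%.

35.1%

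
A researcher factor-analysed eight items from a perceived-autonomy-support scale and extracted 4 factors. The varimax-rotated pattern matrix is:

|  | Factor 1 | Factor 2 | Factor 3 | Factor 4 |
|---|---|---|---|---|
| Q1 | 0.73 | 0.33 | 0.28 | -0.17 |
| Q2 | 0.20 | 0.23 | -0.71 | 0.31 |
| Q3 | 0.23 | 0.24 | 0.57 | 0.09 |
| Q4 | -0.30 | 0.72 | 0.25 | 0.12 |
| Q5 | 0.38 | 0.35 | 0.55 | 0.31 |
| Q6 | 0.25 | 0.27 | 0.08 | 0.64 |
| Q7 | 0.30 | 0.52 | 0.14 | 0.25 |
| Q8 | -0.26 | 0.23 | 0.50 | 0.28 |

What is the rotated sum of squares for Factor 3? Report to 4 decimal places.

1.5484

SS loadings for Factor 3 = 0.28² + (-0.71)² + 0.57² + 0.25² + 0.55² + 0.08² + 0.14² + 0.50² = 0.0784 + 0.5041 + 0.3249 + 0.0625 + 0.3025 + 0.0064 + 0.0196 + 0.2500 = 1.5484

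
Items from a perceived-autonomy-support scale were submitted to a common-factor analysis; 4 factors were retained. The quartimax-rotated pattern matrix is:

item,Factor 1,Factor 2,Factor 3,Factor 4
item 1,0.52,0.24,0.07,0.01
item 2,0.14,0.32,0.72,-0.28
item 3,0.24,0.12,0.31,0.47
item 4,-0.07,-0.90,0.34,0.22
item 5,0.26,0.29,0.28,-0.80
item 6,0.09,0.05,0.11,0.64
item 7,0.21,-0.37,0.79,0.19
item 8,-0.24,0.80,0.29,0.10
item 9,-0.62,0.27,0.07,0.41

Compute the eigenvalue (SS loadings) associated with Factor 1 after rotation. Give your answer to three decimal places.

SS loadings for Factor 1 = 0.52² + 0.14² + 0.24² + (-0.07)² + 0.26² + 0.09² + 0.21² + (-0.24)² + (-0.62)² = 0.2704 + 0.0196 + 0.0576 + 0.0049 + 0.0676 + 0.0081 + 0.0441 + 0.0576 + 0.3844 = 0.9143

0.914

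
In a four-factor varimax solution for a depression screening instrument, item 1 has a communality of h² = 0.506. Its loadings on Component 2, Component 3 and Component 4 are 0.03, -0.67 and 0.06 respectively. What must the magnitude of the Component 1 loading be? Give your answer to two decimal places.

0.23

Under orthogonal rotation h² = Σλ², so λ_Component 1² = h² − (0.4534) = 0.506 − 0.4534 = 0.0526.
|λ| = √0.0526 = 0.2293.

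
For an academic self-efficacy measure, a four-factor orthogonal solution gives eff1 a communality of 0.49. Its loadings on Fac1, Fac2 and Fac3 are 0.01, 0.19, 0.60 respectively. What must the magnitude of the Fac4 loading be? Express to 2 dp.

Under orthogonal rotation h² = Σλ², so λ_Fac4² = h² − (0.3962) = 0.49 − 0.3962 = 0.0938.
|λ| = √0.0938 = 0.3063.

0.31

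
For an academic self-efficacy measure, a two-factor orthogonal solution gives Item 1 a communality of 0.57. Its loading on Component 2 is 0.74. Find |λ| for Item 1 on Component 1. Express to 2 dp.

Under orthogonal rotation h² = Σλ², so λ_Component 1² = h² − (0.5476) = 0.57 − 0.5476 = 0.0224.
|λ| = √0.0224 = 0.1497.

0.15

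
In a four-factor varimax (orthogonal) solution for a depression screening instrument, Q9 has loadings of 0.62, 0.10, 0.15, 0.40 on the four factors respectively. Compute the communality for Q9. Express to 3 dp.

h² = 0.62² + 0.10² + 0.15² + 0.40² = 0.3844 + 0.0100 + 0.0225 + 0.1600 = 0.5769

0.577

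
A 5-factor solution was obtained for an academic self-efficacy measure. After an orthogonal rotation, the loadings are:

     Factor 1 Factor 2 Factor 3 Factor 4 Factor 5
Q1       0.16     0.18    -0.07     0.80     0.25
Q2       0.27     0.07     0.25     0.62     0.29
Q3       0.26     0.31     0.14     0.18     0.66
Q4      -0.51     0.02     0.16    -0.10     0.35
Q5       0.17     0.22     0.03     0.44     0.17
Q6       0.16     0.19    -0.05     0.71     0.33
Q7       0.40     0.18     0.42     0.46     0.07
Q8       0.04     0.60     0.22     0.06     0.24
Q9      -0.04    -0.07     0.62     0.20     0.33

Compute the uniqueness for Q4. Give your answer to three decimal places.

0.581

h² = (-0.51)² + 0.02² + 0.16² + (-0.10)² + 0.35² = 0.2601 + 0.0004 + 0.0256 + 0.0100 + 0.1225 = 0.4186
Uniqueness u² = 1 − h² = 1 − 0.4186 = 0.5814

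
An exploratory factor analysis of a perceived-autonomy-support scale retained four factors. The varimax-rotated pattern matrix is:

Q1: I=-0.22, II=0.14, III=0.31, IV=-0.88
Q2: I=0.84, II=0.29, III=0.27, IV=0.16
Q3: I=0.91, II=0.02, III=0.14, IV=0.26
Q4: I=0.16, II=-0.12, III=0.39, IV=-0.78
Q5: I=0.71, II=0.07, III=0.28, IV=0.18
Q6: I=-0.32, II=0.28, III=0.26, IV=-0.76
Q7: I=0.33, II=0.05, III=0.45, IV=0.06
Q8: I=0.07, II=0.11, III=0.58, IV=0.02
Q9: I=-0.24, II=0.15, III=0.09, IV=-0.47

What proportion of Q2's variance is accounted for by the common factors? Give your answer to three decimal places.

0.888

h² = 0.84² + 0.29² + 0.27² + 0.16² = 0.7056 + 0.0841 + 0.0729 + 0.0256 = 0.8882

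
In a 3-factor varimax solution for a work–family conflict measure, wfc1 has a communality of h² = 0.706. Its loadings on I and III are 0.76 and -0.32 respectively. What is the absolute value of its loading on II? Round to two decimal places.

0.16

Under orthogonal rotation h² = Σλ², so λ_II² = h² − (0.6800) = 0.706 − 0.6800 = 0.0260.
|λ| = √0.0260 = 0.1612.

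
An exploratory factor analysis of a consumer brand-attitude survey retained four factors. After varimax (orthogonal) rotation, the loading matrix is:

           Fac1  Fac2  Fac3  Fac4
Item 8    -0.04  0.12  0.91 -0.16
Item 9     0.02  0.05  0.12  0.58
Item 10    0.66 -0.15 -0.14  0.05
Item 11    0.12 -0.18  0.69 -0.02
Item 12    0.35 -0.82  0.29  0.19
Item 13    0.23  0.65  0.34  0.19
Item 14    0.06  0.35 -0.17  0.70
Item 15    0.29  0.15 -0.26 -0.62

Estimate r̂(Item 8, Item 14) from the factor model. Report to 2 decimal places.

-0.23

r̂ = Σ λ_i·λ_j across factors = (-0.04)(0.06) + (0.12)(0.35) + (0.91)(-0.17) + (-0.16)(0.70)
  = -0.0024 +0.0420 -0.1547 -0.1120 = -0.2271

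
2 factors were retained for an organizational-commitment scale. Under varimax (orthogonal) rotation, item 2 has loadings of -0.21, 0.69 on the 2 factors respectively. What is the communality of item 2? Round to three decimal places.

h² = (-0.21)² + 0.69² = 0.0441 + 0.4761 = 0.5202

0.520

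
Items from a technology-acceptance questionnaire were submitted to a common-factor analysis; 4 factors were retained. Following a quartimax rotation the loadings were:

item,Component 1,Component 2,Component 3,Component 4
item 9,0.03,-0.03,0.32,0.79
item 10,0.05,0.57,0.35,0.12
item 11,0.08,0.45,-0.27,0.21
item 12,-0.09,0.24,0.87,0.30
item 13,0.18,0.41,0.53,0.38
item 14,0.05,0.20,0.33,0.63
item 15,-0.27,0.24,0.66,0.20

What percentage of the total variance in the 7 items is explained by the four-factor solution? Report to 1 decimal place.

60.2%

Communalities: 0.7283, 0.4643, 0.3259, 0.9126, 0.6258, 0.5483, 0.6061; Σh² = 4.2113.
Total variance with 7 standardized items is 7, so the solution explains 4.2113/7 = 0.6016 = 60.16%.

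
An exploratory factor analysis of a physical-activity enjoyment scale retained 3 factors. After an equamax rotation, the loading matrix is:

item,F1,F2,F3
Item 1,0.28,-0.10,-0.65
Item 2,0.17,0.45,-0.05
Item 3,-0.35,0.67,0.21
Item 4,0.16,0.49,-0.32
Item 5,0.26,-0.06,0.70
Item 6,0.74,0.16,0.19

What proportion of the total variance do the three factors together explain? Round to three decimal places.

Communalities: 0.5109, 0.2339, 0.6155, 0.3681, 0.5612, 0.6093; Σh² = 2.8989.
Total variance with 6 standardized items is 6, so the solution explains 2.8989/6 = 0.4831.

0.483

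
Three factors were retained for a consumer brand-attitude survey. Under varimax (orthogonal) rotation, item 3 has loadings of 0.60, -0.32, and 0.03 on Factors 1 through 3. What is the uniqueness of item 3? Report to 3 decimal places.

0.537

h² = 0.60² + (-0.32)² + 0.03² = 0.3600 + 0.1024 + 0.0009 = 0.4633
Uniqueness u² = 1 − h² = 1 − 0.4633 = 0.5367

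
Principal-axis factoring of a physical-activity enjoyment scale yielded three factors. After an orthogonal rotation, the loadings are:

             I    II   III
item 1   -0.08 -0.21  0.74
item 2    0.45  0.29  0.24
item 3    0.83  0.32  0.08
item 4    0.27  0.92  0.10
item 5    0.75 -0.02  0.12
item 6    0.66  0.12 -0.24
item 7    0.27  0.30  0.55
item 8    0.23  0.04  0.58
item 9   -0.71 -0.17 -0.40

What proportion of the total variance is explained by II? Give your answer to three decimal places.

0.135

SS loadings for II = (-0.21)² + 0.29² + 0.32² + 0.92² + (-0.02)² + 0.12² + 0.30² + 0.04² + (-0.17)² = 1.2123
Proportion of variance = 1.2123 / 9 = 0.1347.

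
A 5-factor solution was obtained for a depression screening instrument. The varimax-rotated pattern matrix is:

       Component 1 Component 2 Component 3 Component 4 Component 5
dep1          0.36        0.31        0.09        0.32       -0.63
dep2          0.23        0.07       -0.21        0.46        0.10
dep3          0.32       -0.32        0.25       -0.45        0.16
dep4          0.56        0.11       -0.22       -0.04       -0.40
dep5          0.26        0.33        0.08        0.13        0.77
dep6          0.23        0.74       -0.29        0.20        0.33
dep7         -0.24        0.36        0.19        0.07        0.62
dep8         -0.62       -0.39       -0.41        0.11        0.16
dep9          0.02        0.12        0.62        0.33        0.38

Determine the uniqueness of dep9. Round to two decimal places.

0.35

h² = 0.02² + 0.12² + 0.62² + 0.33² + 0.38² = 0.0004 + 0.0144 + 0.3844 + 0.1089 + 0.1444 = 0.6525
Uniqueness u² = 1 − h² = 1 − 0.6525 = 0.3475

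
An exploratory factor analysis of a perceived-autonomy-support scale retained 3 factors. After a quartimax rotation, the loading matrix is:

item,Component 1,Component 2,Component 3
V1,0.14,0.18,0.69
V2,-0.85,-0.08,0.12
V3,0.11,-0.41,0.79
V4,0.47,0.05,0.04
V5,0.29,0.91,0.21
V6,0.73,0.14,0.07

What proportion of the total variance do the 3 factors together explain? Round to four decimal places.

0.6357

Communalities: 0.5281, 0.7433, 0.8043, 0.2250, 0.9563, 0.5574; Σh² = 3.8144.
Total variance with 6 standardized items is 6, so the solution explains 3.8144/6 = 0.6357.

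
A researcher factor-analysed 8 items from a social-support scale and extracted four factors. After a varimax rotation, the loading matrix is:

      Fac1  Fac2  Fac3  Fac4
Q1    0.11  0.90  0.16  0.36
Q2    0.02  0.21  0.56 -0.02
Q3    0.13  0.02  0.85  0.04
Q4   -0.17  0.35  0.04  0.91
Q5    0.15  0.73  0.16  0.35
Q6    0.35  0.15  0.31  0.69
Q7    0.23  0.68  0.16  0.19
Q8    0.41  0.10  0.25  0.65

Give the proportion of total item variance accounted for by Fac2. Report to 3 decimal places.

0.251

SS loadings for Fac2 = 0.90² + 0.21² + 0.02² + 0.35² + 0.73² + 0.15² + 0.68² + 0.10² = 2.0048
Proportion of variance = 2.0048 / 8 = 0.2506.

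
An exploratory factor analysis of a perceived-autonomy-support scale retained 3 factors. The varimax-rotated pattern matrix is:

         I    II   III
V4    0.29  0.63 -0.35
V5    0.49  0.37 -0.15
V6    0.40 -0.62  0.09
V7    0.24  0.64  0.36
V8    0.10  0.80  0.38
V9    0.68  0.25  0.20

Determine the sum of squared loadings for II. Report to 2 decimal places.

2.03

SS loadings for II = 0.63² + 0.37² + (-0.62)² + 0.64² + 0.80² + 0.25² = 0.3969 + 0.1369 + 0.3844 + 0.4096 + 0.6400 + 0.0625 = 2.0303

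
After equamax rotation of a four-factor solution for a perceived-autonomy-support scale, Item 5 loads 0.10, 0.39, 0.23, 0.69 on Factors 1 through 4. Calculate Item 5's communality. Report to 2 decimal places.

0.69

h² = 0.10² + 0.39² + 0.23² + 0.69² = 0.0100 + 0.1521 + 0.0529 + 0.4761 = 0.6911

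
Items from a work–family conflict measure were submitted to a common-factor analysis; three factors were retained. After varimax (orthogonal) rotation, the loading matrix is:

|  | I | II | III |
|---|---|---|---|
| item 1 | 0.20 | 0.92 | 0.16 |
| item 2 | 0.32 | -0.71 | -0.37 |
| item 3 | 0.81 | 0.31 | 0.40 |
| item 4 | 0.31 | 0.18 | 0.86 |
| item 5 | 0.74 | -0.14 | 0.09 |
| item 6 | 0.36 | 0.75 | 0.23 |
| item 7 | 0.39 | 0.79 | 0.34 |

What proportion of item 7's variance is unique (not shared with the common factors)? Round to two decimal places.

0.11

h² = 0.39² + 0.79² + 0.34² = 0.1521 + 0.6241 + 0.1156 = 0.8918
Uniqueness u² = 1 − h² = 1 − 0.8918 = 0.1082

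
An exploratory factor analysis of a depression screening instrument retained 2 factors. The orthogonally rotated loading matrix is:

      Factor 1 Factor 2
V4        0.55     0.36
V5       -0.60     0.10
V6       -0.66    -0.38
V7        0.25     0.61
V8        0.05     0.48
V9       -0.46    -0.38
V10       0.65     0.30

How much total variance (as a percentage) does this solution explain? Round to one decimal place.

41.7%

SS loadings by factor: 1.7972, 1.1209; total = 2.9181.
Total variance with 7 standardized items is 7, so the solution explains 2.9181/7 = 0.4169 = 41.69%.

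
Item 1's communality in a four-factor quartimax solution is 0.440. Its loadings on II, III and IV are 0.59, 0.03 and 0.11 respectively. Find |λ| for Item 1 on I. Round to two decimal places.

0.28

Under orthogonal rotation h² = Σλ², so λ_I² = h² − (0.3611) = 0.440 − 0.3611 = 0.0789.
|λ| = √0.0789 = 0.2809.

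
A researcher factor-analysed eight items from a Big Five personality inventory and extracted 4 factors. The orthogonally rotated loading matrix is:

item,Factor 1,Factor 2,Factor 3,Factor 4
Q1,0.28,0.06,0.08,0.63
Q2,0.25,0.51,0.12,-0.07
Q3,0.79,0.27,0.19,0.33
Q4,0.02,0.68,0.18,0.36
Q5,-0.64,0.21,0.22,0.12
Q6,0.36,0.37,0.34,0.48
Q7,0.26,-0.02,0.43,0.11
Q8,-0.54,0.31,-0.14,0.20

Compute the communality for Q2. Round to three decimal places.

h² = 0.25² + 0.51² + 0.12² + (-0.07)² = 0.0625 + 0.2601 + 0.0144 + 0.0049 = 0.3419

0.342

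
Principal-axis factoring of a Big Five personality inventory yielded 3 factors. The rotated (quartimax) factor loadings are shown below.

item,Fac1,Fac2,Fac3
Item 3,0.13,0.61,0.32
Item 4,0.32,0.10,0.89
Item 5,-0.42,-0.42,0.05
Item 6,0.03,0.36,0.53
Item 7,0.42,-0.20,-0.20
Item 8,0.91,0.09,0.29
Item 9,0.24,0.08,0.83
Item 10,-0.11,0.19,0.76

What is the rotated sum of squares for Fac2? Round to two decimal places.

0.78

SS loadings for Fac2 = 0.61² + 0.10² + (-0.42)² + 0.36² + (-0.20)² + 0.09² + 0.08² + 0.19² = 0.3721 + 0.0100 + 0.1764 + 0.1296 + 0.0400 + 0.0081 + 0.0064 + 0.0361 = 0.7787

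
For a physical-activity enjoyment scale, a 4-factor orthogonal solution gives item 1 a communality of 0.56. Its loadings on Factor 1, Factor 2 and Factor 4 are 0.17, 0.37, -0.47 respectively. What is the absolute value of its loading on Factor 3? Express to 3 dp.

0.416

Under orthogonal rotation h² = Σλ², so λ_Factor 3² = h² − (0.3867) = 0.56 − 0.3867 = 0.1733.
|λ| = √0.1733 = 0.4163.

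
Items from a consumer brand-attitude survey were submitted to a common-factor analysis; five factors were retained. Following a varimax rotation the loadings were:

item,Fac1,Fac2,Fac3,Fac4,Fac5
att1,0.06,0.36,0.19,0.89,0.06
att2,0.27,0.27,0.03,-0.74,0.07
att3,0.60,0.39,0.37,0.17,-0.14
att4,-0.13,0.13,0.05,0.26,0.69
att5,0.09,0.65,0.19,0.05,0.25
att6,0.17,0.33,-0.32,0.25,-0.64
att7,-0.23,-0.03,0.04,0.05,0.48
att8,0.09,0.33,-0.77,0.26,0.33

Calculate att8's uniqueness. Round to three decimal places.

0.114

h² = 0.09² + 0.33² + (-0.77)² + 0.26² + 0.33² = 0.0081 + 0.1089 + 0.5929 + 0.0676 + 0.1089 = 0.8864
Uniqueness u² = 1 − h² = 1 − 0.8864 = 0.1136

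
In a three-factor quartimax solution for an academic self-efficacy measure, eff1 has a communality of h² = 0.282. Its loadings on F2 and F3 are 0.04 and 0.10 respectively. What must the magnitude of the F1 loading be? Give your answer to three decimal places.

0.520

Under orthogonal rotation h² = Σλ², so λ_F1² = h² − (0.0116) = 0.282 − 0.0116 = 0.2704.
|λ| = √0.2704 = 0.5200.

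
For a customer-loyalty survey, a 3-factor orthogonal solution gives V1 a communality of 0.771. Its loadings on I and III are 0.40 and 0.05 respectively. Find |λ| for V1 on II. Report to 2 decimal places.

0.78

Under orthogonal rotation h² = Σλ², so λ_II² = h² − (0.1625) = 0.771 − 0.1625 = 0.6085.
|λ| = √0.6085 = 0.7801.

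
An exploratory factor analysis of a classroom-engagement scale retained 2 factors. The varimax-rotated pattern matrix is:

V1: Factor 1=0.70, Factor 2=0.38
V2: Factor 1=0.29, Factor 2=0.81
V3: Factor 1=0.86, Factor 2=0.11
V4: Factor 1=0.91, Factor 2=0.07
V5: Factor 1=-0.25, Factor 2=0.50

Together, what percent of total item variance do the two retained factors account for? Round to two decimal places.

65.44%

SS loadings by factor: 2.2043, 1.0675; total = 3.2718.
Total variance with 5 standardized items is 5, so the solution explains 3.2718/5 = 0.6544 = 65.44%.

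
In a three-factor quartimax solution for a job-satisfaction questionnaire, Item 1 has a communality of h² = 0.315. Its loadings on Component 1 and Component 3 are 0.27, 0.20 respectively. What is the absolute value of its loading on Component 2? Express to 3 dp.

0.450

Under orthogonal rotation h² = Σλ², so λ_Component 2² = h² − (0.1129) = 0.315 − 0.1129 = 0.2021.
|λ| = √0.2021 = 0.4496.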